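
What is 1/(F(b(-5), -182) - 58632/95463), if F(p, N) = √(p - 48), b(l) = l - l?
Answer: -77738703/6123202238 - 1012576041*I*√3/12246404476 ≈ -0.012696 - 0.14321*I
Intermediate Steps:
b(l) = 0
F(p, N) = √(-48 + p)
1/(F(b(-5), -182) - 58632/95463) = 1/(√(-48 + 0) - 58632/95463) = 1/(√(-48) - 58632*1/95463) = 1/(4*I*√3 - 19544/31821) = 1/(-19544/31821 + 4*I*√3)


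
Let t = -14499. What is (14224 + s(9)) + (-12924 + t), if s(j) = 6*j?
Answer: -13145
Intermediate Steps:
(14224 + s(9)) + (-12924 + t) = (14224 + 6*9) + (-12924 - 14499) = (14224 + 54) - 27423 = 14278 - 27423 = -13145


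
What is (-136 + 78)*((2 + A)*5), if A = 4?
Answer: -1740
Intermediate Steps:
(-136 + 78)*((2 + A)*5) = (-136 + 78)*((2 + 4)*5) = -348*5 = -58*30 = -1740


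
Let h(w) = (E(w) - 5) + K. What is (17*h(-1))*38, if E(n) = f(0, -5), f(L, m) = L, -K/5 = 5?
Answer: -19380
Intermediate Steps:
K = -25 (K = -5*5 = -25)
E(n) = 0
h(w) = -30 (h(w) = (0 - 5) - 25 = -5 - 25 = -30)
(17*h(-1))*38 = (17*(-30))*38 = -510*38 = -19380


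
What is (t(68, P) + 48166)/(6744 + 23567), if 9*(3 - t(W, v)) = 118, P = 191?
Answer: 433403/272799 ≈ 1.5887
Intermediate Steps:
t(W, v) = -91/9 (t(W, v) = 3 - 1/9*118 = 3 - 118/9 = -91/9)
(t(68, P) + 48166)/(6744 + 23567) = (-91/9 + 48166)/(6744 + 23567) = (433403/9)/30311 = (433403/9)*(1/30311) = 433403/272799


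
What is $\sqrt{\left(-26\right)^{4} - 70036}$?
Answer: $2 \sqrt{96735} \approx 622.04$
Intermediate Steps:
$\sqrt{\left(-26\right)^{4} - 70036} = \sqrt{456976 - 70036} = \sqrt{386940} = 2 \sqrt{96735}$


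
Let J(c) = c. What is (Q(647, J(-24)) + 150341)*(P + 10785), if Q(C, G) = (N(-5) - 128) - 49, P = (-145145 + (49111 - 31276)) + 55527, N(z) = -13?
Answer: -9158910698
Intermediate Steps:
P = -71783 (P = (-145145 + 17835) + 55527 = -127310 + 55527 = -71783)
Q(C, G) = -190 (Q(C, G) = (-13 - 128) - 49 = -141 - 49 = -190)
(Q(647, J(-24)) + 150341)*(P + 10785) = (-190 + 150341)*(-71783 + 10785) = 150151*(-60998) = -9158910698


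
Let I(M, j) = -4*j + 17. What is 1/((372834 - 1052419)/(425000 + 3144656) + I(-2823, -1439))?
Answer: 3569656/20606944503 ≈ 0.00017323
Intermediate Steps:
I(M, j) = 17 - 4*j
1/((372834 - 1052419)/(425000 + 3144656) + I(-2823, -1439)) = 1/((372834 - 1052419)/(425000 + 3144656) + (17 - 4*(-1439))) = 1/(-679585/3569656 + (17 + 5756)) = 1/(-679585*1/3569656 + 5773) = 1/(-679585/3569656 + 5773) = 1/(20606944503/3569656) = 3569656/20606944503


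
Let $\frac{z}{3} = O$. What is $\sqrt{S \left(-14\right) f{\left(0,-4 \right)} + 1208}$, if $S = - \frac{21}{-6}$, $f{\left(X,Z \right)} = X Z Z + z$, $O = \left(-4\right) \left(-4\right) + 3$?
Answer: $i \sqrt{1585} \approx 39.812 i$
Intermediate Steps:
$O = 19$ ($O = 16 + 3 = 19$)
$z = 57$ ($z = 3 \cdot 19 = 57$)
$f{\left(X,Z \right)} = 57 + X Z^{2}$ ($f{\left(X,Z \right)} = X Z Z + 57 = X Z^{2} + 57 = 57 + X Z^{2}$)
$S = \frac{7}{2}$ ($S = \left(-21\right) \left(- \frac{1}{6}\right) = \frac{7}{2} \approx 3.5$)
$\sqrt{S \left(-14\right) f{\left(0,-4 \right)} + 1208} = \sqrt{\frac{7}{2} \left(-14\right) \left(57 + 0 \left(-4\right)^{2}\right) + 1208} = \sqrt{- 49 \left(57 + 0 \cdot 16\right) + 1208} = \sqrt{- 49 \left(57 + 0\right) + 1208} = \sqrt{\left(-49\right) 57 + 1208} = \sqrt{-2793 + 1208} = \sqrt{-1585} = i \sqrt{1585}$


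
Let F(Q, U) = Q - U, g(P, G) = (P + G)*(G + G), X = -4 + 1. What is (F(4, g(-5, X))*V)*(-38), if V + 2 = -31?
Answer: -55176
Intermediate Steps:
X = -3
g(P, G) = 2*G*(G + P) (g(P, G) = (G + P)*(2*G) = 2*G*(G + P))
V = -33 (V = -2 - 31 = -33)
(F(4, g(-5, X))*V)*(-38) = ((4 - 2*(-3)*(-3 - 5))*(-33))*(-38) = ((4 - 2*(-3)*(-8))*(-33))*(-38) = ((4 - 1*48)*(-33))*(-38) = ((4 - 48)*(-33))*(-38) = -44*(-33)*(-38) = 1452*(-38) = -55176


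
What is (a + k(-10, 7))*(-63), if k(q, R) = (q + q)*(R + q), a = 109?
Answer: -10647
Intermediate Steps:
k(q, R) = 2*q*(R + q) (k(q, R) = (2*q)*(R + q) = 2*q*(R + q))
(a + k(-10, 7))*(-63) = (109 + 2*(-10)*(7 - 10))*(-63) = (109 + 2*(-10)*(-3))*(-63) = (109 + 60)*(-63) = 169*(-63) = -10647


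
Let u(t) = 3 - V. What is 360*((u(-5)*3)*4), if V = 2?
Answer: 4320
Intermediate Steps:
u(t) = 1 (u(t) = 3 - 1*2 = 3 - 2 = 1)
360*((u(-5)*3)*4) = 360*((1*3)*4) = 360*(3*4) = 360*12 = 4320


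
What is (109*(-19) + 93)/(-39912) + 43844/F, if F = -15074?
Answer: -430021339/150408372 ≈ -2.8590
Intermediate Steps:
(109*(-19) + 93)/(-39912) + 43844/F = (109*(-19) + 93)/(-39912) + 43844/(-15074) = (-2071 + 93)*(-1/39912) + 43844*(-1/15074) = -1978*(-1/39912) - 21922/7537 = 989/19956 - 21922/7537 = -430021339/150408372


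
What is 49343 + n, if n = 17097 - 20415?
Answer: 46025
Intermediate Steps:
n = -3318
49343 + n = 49343 - 3318 = 46025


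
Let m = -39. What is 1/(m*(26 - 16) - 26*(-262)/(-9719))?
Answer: -9719/3797222 ≈ -0.0025595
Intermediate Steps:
1/(m*(26 - 16) - 26*(-262)/(-9719)) = 1/(-39*(26 - 16) - 26*(-262)/(-9719)) = 1/(-39*10 + 6812*(-1/9719)) = 1/(-390 - 6812/9719) = 1/(-3797222/9719) = -9719/3797222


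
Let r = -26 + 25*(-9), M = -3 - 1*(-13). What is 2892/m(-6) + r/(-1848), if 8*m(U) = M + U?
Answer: 10689083/1848 ≈ 5784.1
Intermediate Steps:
M = 10 (M = -3 + 13 = 10)
m(U) = 5/4 + U/8 (m(U) = (10 + U)/8 = 5/4 + U/8)
r = -251 (r = -26 - 225 = -251)
2892/m(-6) + r/(-1848) = 2892/(5/4 + (⅛)*(-6)) - 251/(-1848) = 2892/(5/4 - ¾) - 251*(-1/1848) = 2892/(½) + 251/1848 = 2892*2 + 251/1848 = 5784 + 251/1848 = 10689083/1848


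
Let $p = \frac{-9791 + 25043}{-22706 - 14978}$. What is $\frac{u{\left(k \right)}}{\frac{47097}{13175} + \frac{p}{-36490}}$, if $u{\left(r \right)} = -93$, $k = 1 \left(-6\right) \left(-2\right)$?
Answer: $- \frac{684903402650}{26326331347} \approx -26.016$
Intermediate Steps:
$k = 12$ ($k = \left(-6\right) \left(-2\right) = 12$)
$p = - \frac{3813}{9421}$ ($p = \frac{15252}{-37684} = 15252 \left(- \frac{1}{37684}\right) = - \frac{3813}{9421} \approx -0.40473$)
$\frac{u{\left(k \right)}}{\frac{47097}{13175} + \frac{p}{-36490}} = - \frac{93}{\frac{47097}{13175} - \frac{3813}{9421 \left(-36490\right)}} = - \frac{93}{47097 \cdot \frac{1}{13175} - - \frac{93}{8384690}} = - \frac{93}{\frac{47097}{13175} + \frac{93}{8384690}} = - \frac{93}{\frac{78978994041}{22093658150}} = \left(-93\right) \frac{22093658150}{78978994041} = - \frac{684903402650}{26326331347}$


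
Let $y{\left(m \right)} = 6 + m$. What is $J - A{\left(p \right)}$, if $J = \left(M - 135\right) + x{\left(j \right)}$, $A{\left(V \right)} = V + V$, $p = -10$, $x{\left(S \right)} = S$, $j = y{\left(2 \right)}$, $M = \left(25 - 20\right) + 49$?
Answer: $-53$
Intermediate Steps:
$M = 54$ ($M = 5 + 49 = 54$)
$j = 8$ ($j = 6 + 2 = 8$)
$A{\left(V \right)} = 2 V$
$J = -73$ ($J = \left(54 - 135\right) + 8 = -81 + 8 = -73$)
$J - A{\left(p \right)} = -73 - 2 \left(-10\right) = -73 - -20 = -73 + 20 = -53$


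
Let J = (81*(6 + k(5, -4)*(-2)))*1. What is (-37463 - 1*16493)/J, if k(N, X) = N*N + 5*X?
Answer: 13489/81 ≈ 166.53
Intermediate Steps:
k(N, X) = N² + 5*X
J = -324 (J = (81*(6 + (5² + 5*(-4))*(-2)))*1 = (81*(6 + (25 - 20)*(-2)))*1 = (81*(6 + 5*(-2)))*1 = (81*(6 - 10))*1 = (81*(-4))*1 = -324*1 = -324)
(-37463 - 1*16493)/J = (-37463 - 1*16493)/(-324) = (-37463 - 16493)*(-1/324) = -53956*(-1/324) = 13489/81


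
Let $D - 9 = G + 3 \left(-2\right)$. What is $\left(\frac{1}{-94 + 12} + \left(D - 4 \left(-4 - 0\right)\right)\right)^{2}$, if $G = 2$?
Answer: $\frac{2961841}{6724} \approx 440.49$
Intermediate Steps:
$D = 5$ ($D = 9 + \left(2 + 3 \left(-2\right)\right) = 9 + \left(2 - 6\right) = 9 - 4 = 5$)
$\left(\frac{1}{-94 + 12} + \left(D - 4 \left(-4 - 0\right)\right)\right)^{2} = \left(\frac{1}{-94 + 12} - \left(-5 + 4 \left(-4 - 0\right)\right)\right)^{2} = \left(\frac{1}{-82} - \left(-5 + 4 \left(-4 + 0\right)\right)\right)^{2} = \left(- \frac{1}{82} + \left(5 - -16\right)\right)^{2} = \left(- \frac{1}{82} + \left(5 + 16\right)\right)^{2} = \left(- \frac{1}{82} + 21\right)^{2} = \left(\frac{1721}{82}\right)^{2} = \frac{2961841}{6724}$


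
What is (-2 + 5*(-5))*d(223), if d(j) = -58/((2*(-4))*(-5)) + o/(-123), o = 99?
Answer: 49923/820 ≈ 60.882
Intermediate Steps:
d(j) = -1849/820 (d(j) = -58/((2*(-4))*(-5)) + 99/(-123) = -58/((-8*(-5))) + 99*(-1/123) = -58/40 - 33/41 = -58*1/40 - 33/41 = -29/20 - 33/41 = -1849/820)
(-2 + 5*(-5))*d(223) = (-2 + 5*(-5))*(-1849/820) = (-2 - 25)*(-1849/820) = -27*(-1849/820) = 49923/820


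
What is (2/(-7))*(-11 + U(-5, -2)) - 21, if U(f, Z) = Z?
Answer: -121/7 ≈ -17.286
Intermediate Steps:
(2/(-7))*(-11 + U(-5, -2)) - 21 = (2/(-7))*(-11 - 2) - 21 = (2*(-1/7))*(-13) - 21 = -2/7*(-13) - 21 = 26/7 - 21 = -121/7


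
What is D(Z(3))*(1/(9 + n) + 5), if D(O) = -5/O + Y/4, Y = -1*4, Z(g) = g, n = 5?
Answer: -284/21 ≈ -13.524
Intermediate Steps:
Y = -4
D(O) = -1 - 5/O (D(O) = -5/O - 4/4 = -5/O - 4*¼ = -5/O - 1 = -1 - 5/O)
D(Z(3))*(1/(9 + n) + 5) = ((-5 - 1*3)/3)*(1/(9 + 5) + 5) = ((-5 - 3)/3)*(1/14 + 5) = ((⅓)*(-8))*(1/14 + 5) = -8/3*71/14 = -284/21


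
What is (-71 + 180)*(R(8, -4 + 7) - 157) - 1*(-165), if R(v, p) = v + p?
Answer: -15749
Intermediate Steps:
R(v, p) = p + v
(-71 + 180)*(R(8, -4 + 7) - 157) - 1*(-165) = (-71 + 180)*(((-4 + 7) + 8) - 157) - 1*(-165) = 109*((3 + 8) - 157) + 165 = 109*(11 - 157) + 165 = 109*(-146) + 165 = -15914 + 165 = -15749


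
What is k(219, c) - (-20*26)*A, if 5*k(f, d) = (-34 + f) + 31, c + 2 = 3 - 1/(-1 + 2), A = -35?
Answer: -90784/5 ≈ -18157.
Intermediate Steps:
c = 0 (c = -2 + (3 - 1/(-1 + 2)) = -2 + (3 - 1/1) = -2 + (3 - 1*1) = -2 + (3 - 1) = -2 + 2 = 0)
k(f, d) = -3/5 + f/5 (k(f, d) = ((-34 + f) + 31)/5 = (-3 + f)/5 = -3/5 + f/5)
k(219, c) - (-20*26)*A = (-3/5 + (1/5)*219) - (-20*26)*(-35) = (-3/5 + 219/5) - (-520)*(-35) = 216/5 - 1*18200 = 216/5 - 18200 = -90784/5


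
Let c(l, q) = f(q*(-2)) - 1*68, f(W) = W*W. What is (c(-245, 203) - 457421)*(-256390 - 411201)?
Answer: 195372508923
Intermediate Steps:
f(W) = W**2
c(l, q) = -68 + 4*q**2 (c(l, q) = (q*(-2))**2 - 1*68 = (-2*q)**2 - 68 = 4*q**2 - 68 = -68 + 4*q**2)
(c(-245, 203) - 457421)*(-256390 - 411201) = ((-68 + 4*203**2) - 457421)*(-256390 - 411201) = ((-68 + 4*41209) - 457421)*(-667591) = ((-68 + 164836) - 457421)*(-667591) = (164768 - 457421)*(-667591) = -292653*(-667591) = 195372508923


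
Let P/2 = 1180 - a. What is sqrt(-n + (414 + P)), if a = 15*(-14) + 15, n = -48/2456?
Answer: sqrt(298205678)/307 ≈ 56.250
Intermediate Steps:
n = -6/307 (n = -48*1/2456 = -6/307 ≈ -0.019544)
a = -195 (a = -210 + 15 = -195)
P = 2750 (P = 2*(1180 - 1*(-195)) = 2*(1180 + 195) = 2*1375 = 2750)
sqrt(-n + (414 + P)) = sqrt(-1*(-6/307) + (414 + 2750)) = sqrt(6/307 + 3164) = sqrt(971354/307) = sqrt(298205678)/307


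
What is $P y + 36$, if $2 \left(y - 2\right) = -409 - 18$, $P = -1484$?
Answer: $313902$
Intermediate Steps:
$y = - \frac{423}{2}$ ($y = 2 + \frac{-409 - 18}{2} = 2 + \frac{1}{2} \left(-427\right) = 2 - \frac{427}{2} = - \frac{423}{2} \approx -211.5$)
$P y + 36 = \left(-1484\right) \left(- \frac{423}{2}\right) + 36 = 313866 + 36 = 313902$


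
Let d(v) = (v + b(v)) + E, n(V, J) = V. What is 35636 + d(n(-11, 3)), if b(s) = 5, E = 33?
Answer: 35663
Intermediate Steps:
d(v) = 38 + v (d(v) = (v + 5) + 33 = (5 + v) + 33 = 38 + v)
35636 + d(n(-11, 3)) = 35636 + (38 - 11) = 35636 + 27 = 35663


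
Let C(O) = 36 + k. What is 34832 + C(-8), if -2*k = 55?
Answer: 69681/2 ≈ 34841.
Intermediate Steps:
k = -55/2 (k = -½*55 = -55/2 ≈ -27.500)
C(O) = 17/2 (C(O) = 36 - 55/2 = 17/2)
34832 + C(-8) = 34832 + 17/2 = 69681/2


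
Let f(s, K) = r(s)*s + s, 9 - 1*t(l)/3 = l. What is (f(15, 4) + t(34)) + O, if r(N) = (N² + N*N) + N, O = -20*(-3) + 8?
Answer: 6983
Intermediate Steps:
t(l) = 27 - 3*l
O = 68 (O = 60 + 8 = 68)
r(N) = N + 2*N² (r(N) = (N² + N²) + N = 2*N² + N = N + 2*N²)
f(s, K) = s + s²*(1 + 2*s) (f(s, K) = (s*(1 + 2*s))*s + s = s²*(1 + 2*s) + s = s + s²*(1 + 2*s))
(f(15, 4) + t(34)) + O = (15*(1 + 15*(1 + 2*15)) + (27 - 3*34)) + 68 = (15*(1 + 15*(1 + 30)) + (27 - 102)) + 68 = (15*(1 + 15*31) - 75) + 68 = (15*(1 + 465) - 75) + 68 = (15*466 - 75) + 68 = (6990 - 75) + 68 = 6915 + 68 = 6983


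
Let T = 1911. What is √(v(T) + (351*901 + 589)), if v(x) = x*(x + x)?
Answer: √7620682 ≈ 2760.6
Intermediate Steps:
v(x) = 2*x² (v(x) = x*(2*x) = 2*x²)
√(v(T) + (351*901 + 589)) = √(2*1911² + (351*901 + 589)) = √(2*3651921 + (316251 + 589)) = √(7303842 + 316840) = √7620682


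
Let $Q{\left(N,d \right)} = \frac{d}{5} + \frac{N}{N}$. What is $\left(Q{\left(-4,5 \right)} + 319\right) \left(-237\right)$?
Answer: $-76077$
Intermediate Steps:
$Q{\left(N,d \right)} = 1 + \frac{d}{5}$ ($Q{\left(N,d \right)} = d \frac{1}{5} + 1 = \frac{d}{5} + 1 = 1 + \frac{d}{5}$)
$\left(Q{\left(-4,5 \right)} + 319\right) \left(-237\right) = \left(\left(1 + \frac{1}{5} \cdot 5\right) + 319\right) \left(-237\right) = \left(\left(1 + 1\right) + 319\right) \left(-237\right) = \left(2 + 319\right) \left(-237\right) = 321 \left(-237\right) = -76077$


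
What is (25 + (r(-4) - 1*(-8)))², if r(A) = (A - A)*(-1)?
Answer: 1089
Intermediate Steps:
r(A) = 0 (r(A) = 0*(-1) = 0)
(25 + (r(-4) - 1*(-8)))² = (25 + (0 - 1*(-8)))² = (25 + (0 + 8))² = (25 + 8)² = 33² = 1089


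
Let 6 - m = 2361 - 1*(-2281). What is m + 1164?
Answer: -3472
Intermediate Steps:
m = -4636 (m = 6 - (2361 - 1*(-2281)) = 6 - (2361 + 2281) = 6 - 1*4642 = 6 - 4642 = -4636)
m + 1164 = -4636 + 1164 = -3472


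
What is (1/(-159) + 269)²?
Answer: 1829272900/25281 ≈ 72358.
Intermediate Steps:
(1/(-159) + 269)² = (-1/159 + 269)² = (42770/159)² = 1829272900/25281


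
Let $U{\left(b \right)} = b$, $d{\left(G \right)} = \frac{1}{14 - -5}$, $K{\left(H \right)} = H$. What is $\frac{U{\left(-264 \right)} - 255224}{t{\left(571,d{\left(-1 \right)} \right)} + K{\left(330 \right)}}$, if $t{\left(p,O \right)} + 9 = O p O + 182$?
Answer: $- \frac{46115584}{91077} \approx -506.34$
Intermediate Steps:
$d{\left(G \right)} = \frac{1}{19}$ ($d{\left(G \right)} = \frac{1}{14 + 5} = \frac{1}{19}$)
$t{\left(p,O \right)} = 173 + p O^{2}$ ($t{\left(p,O \right)} = -9 + \left(O p O + 182\right) = -9 + \left(p O^{2} + 182\right) = -9 + \left(182 + p O^{2}\right) = 173 + p O^{2}$)
$\frac{U{\left(-264 \right)} - 255224}{t{\left(571,d{\left(-1 \right)} \right)} + K{\left(330 \right)}} = \frac{-264 - 255224}{\left(173 + \frac{571}{361}\right) + 330} = - \frac{255488}{\left(173 + 571 \cdot \frac{1}{361}\right) + 330} = - \frac{255488}{\left(173 + \frac{571}{361}\right) + 330} = - \frac{255488}{\frac{63024}{361} + 330} = - \frac{255488}{\frac{182154}{361}} = \left(-255488\right) \frac{361}{182154} = - \frac{46115584}{91077}$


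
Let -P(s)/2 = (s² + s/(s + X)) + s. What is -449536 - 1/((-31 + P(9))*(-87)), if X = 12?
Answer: -57999584263/129021 ≈ -4.4954e+5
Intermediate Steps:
P(s) = -2*s - 2*s² - 2*s/(12 + s) (P(s) = -2*((s² + s/(s + 12)) + s) = -2*((s² + s/(12 + s)) + s) = -2*(s + s² + s/(12 + s)) = -2*s - 2*s² - 2*s/(12 + s))
-449536 - 1/((-31 + P(9))*(-87)) = -449536 - 1/((-31 - 2*9*(13 + 9² + 13*9)/(12 + 9))*(-87)) = -449536 - 1/((-31 - 2*9*(13 + 81 + 117)/21)*(-87)) = -449536 - 1/((-31 - 2*9*1/21*211)*(-87)) = -449536 - 1/((-31 - 1266/7)*(-87)) = -449536 - 1/((-1483/7*(-87))) = -449536 - 1/129021/7 = -449536 - 1*7/129021 = -449536 - 7/129021 = -57999584263/129021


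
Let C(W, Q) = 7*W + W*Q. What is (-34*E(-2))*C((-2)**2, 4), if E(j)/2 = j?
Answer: 5984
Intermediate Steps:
E(j) = 2*j
C(W, Q) = 7*W + Q*W
(-34*E(-2))*C((-2)**2, 4) = (-68*(-2))*((-2)**2*(7 + 4)) = (-34*(-4))*(4*11) = 136*44 = 5984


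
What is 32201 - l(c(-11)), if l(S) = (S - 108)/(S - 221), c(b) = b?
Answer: 7470513/232 ≈ 32201.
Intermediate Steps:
l(S) = (-108 + S)/(-221 + S)
32201 - l(c(-11)) = 32201 - (-108 - 11)/(-221 - 11) = 32201 - (-119)/(-232) = 32201 - (-1)*(-119)/232 = 32201 - 1*119/232 = 32201 - 119/232 = 7470513/232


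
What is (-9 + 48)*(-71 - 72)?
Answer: -5577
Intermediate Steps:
(-9 + 48)*(-71 - 72) = 39*(-143) = -5577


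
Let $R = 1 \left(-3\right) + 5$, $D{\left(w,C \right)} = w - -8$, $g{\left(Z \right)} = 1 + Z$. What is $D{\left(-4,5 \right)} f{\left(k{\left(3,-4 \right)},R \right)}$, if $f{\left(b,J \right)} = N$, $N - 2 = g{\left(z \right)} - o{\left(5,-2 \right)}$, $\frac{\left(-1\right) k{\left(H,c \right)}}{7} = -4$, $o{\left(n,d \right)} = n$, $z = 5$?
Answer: $12$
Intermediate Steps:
$k{\left(H,c \right)} = 28$ ($k{\left(H,c \right)} = \left(-7\right) \left(-4\right) = 28$)
$D{\left(w,C \right)} = 8 + w$ ($D{\left(w,C \right)} = w + 8 = 8 + w$)
$R = 2$ ($R = -3 + 5 = 2$)
$N = 3$ ($N = 2 + \left(\left(1 + 5\right) - 5\right) = 2 + \left(6 - 5\right) = 2 + 1 = 3$)
$f{\left(b,J \right)} = 3$
$D{\left(-4,5 \right)} f{\left(k{\left(3,-4 \right)},R \right)} = \left(8 - 4\right) 3 = 4 \cdot 3 = 12$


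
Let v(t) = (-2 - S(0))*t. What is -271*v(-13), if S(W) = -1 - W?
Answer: -3523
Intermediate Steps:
v(t) = -t (v(t) = (-2 - (-1 - 1*0))*t = (-2 - (-1 + 0))*t = (-2 - 1*(-1))*t = (-2 + 1)*t = -t)
-271*v(-13) = -(-271)*(-13) = -271*13 = -3523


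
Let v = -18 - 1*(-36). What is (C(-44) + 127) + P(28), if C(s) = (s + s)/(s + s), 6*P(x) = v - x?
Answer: 379/3 ≈ 126.33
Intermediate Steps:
v = 18 (v = -18 + 36 = 18)
P(x) = 3 - x/6 (P(x) = (18 - x)/6 = 3 - x/6)
C(s) = 1 (C(s) = (2*s)/((2*s)) = (2*s)*(1/(2*s)) = 1)
(C(-44) + 127) + P(28) = (1 + 127) + (3 - ⅙*28) = 128 + (3 - 14/3) = 128 - 5/3 = 379/3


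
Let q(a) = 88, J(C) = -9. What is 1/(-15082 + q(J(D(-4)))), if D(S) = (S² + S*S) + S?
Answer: -1/14994 ≈ -6.6693e-5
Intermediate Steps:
D(S) = S + 2*S² (D(S) = (S² + S²) + S = 2*S² + S = S + 2*S²)
1/(-15082 + q(J(D(-4)))) = 1/(-15082 + 88) = 1/(-14994) = -1/14994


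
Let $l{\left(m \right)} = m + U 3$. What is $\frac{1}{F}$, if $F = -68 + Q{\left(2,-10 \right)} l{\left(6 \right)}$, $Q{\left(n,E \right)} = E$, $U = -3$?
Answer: $- \frac{1}{38} \approx -0.026316$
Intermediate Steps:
$l{\left(m \right)} = -9 + m$ ($l{\left(m \right)} = m - 9 = -9 + m$)
$F = -38$ ($F = -68 - 10 \left(-9 + 6\right) = -68 - -30 = -68 + 30 = -38$)
$\frac{1}{F} = \frac{1}{-38} = - \frac{1}{38}$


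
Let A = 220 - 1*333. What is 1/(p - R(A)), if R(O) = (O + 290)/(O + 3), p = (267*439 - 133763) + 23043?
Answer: 110/714407 ≈ 0.00015397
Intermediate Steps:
p = 6493 (p = (117213 - 133763) + 23043 = -16550 + 23043 = 6493)
A = -113 (A = 220 - 333 = -113)
R(O) = (290 + O)/(3 + O)
1/(p - R(A)) = 1/(6493 - (290 - 113)/(3 - 113)) = 1/(6493 - 177/(-110)) = 1/(6493 - (-1)*177/110) = 1/(6493 - 1*(-177/110)) = 1/(6493 + 177/110) = 1/(714407/110) = 110/714407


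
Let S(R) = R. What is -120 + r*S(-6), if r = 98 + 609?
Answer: -4362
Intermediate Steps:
r = 707
-120 + r*S(-6) = -120 + 707*(-6) = -120 - 4242 = -4362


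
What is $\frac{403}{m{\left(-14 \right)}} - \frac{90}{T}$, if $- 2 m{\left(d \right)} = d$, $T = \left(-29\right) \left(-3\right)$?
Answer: $\frac{11477}{203} \approx 56.537$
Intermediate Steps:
$T = 87$
$m{\left(d \right)} = - \frac{d}{2}$
$\frac{403}{m{\left(-14 \right)}} - \frac{90}{T} = \frac{403}{\left(- \frac{1}{2}\right) \left(-14\right)} - \frac{90}{87} = \frac{403}{7} - \frac{30}{29} = \frac{11477}{203}$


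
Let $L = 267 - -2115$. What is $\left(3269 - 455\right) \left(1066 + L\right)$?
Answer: $9702672$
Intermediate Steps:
$L = 2382$ ($L = 267 + 2115 = 2382$)
$\left(3269 - 455\right) \left(1066 + L\right) = \left(3269 - 455\right) \left(1066 + 2382\right) = 2814 \cdot 3448 = 9702672$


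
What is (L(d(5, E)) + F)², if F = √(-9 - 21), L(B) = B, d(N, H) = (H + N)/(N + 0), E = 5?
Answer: (2 + I*√30)² ≈ -26.0 + 21.909*I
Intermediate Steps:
d(N, H) = (H + N)/N
F = I*√30 (F = √(-30) = I*√30 ≈ 5.4772*I)
(L(d(5, E)) + F)² = ((5 + 5)/5 + I*√30)² = ((⅕)*10 + I*√30)² = (2 + I*√30)²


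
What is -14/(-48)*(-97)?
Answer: -679/24 ≈ -28.292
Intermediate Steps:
-14/(-48)*(-97) = -14*(-1/48)*(-97) = (7/24)*(-97) = -679/24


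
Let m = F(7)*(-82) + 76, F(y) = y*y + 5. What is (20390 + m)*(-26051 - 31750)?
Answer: -927012438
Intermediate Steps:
F(y) = 5 + y² (F(y) = y² + 5 = 5 + y²)
m = -4352 (m = (5 + 7²)*(-82) + 76 = (5 + 49)*(-82) + 76 = 54*(-82) + 76 = -4428 + 76 = -4352)
(20390 + m)*(-26051 - 31750) = (20390 - 4352)*(-26051 - 31750) = 16038*(-57801) = -927012438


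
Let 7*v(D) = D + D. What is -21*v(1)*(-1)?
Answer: 6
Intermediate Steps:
v(D) = 2*D/7 (v(D) = (D + D)/7 = (2*D)/7 = 2*D/7)
-21*v(1)*(-1) = -6*(-1) = 6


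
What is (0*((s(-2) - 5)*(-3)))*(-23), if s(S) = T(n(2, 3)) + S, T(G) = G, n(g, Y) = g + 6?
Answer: 0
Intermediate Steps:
n(g, Y) = 6 + g
s(S) = 8 + S (s(S) = (6 + 2) + S = 8 + S)
(0*((s(-2) - 5)*(-3)))*(-23) = (0*(((8 - 2) - 5)*(-3)))*(-23) = (0*((6 - 5)*(-3)))*(-23) = (0*(1*(-3)))*(-23) = (0*(-3))*(-23) = 0*(-23) = 0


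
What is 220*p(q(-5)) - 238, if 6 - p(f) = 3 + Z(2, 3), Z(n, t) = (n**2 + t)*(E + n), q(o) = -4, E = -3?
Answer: 1962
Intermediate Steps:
Z(n, t) = (-3 + n)*(t + n**2) (Z(n, t) = (n**2 + t)*(-3 + n) = (t + n**2)*(-3 + n) = (-3 + n)*(t + n**2))
p(f) = 10 (p(f) = 6 - (3 + (2**3 - 3*3 - 3*2**2 + 2*3)) = 6 - (3 + (8 - 9 - 3*4 + 6)) = 6 - (3 + (8 - 9 - 12 + 6)) = 6 - (3 - 7) = 6 - 1*(-4) = 6 + 4 = 10)
220*p(q(-5)) - 238 = 220*10 - 238 = 2200 - 238 = 1962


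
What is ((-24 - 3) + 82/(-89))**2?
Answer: 6175225/7921 ≈ 779.60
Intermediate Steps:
((-24 - 3) + 82/(-89))**2 = (-27 + 82*(-1/89))**2 = (-27 - 82/89)**2 = (-2485/89)**2 = 6175225/7921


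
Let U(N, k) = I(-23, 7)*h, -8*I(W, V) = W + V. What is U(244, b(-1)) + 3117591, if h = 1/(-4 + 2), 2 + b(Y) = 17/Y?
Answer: 3117590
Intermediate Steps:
I(W, V) = -V/8 - W/8 (I(W, V) = -(W + V)/8 = -(V + W)/8 = -V/8 - W/8)
b(Y) = -2 + 17/Y
h = -1/2 (h = 1/(-2) = -1/2 ≈ -0.50000)
U(N, k) = -1 (U(N, k) = (-1/8*7 - 1/8*(-23))*(-1/2) = (-7/8 + 23/8)*(-1/2) = 2*(-1/2) = -1)
U(244, b(-1)) + 3117591 = -1 + 3117591 = 3117590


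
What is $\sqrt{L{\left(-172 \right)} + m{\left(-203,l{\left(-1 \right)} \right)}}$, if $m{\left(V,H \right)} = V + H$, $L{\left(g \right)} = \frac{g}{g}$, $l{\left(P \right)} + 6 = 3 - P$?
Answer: $2 i \sqrt{51} \approx 14.283 i$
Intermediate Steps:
$l{\left(P \right)} = -3 - P$ ($l{\left(P \right)} = -6 - \left(-3 + P\right) = -3 - P$)
$L{\left(g \right)} = 1$
$m{\left(V,H \right)} = H + V$
$\sqrt{L{\left(-172 \right)} + m{\left(-203,l{\left(-1 \right)} \right)}} = \sqrt{1 - 205} = \sqrt{-204} = 2 i \sqrt{51}$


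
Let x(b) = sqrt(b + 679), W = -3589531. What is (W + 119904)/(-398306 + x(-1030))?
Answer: 1381973251862/158647669987 + 10408881*I*sqrt(39)/158647669987 ≈ 8.711 + 0.00040973*I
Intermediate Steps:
x(b) = sqrt(679 + b)
(W + 119904)/(-398306 + x(-1030)) = (-3589531 + 119904)/(-398306 + sqrt(679 - 1030)) = -3469627/(-398306 + sqrt(-351)) = -3469627/(-398306 + 3*I*sqrt(39))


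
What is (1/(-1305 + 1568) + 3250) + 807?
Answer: 1066992/263 ≈ 4057.0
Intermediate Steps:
(1/(-1305 + 1568) + 3250) + 807 = (1/263 + 3250) + 807 = 854751/263 + 807 = 1066992/263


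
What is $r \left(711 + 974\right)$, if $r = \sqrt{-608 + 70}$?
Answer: $1685 i \sqrt{538} \approx 39083.0 i$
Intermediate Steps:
$r = i \sqrt{538}$ ($r = \sqrt{-538} = i \sqrt{538} \approx 23.195 i$)
$r \left(711 + 974\right) = i \sqrt{538} \left(711 + 974\right) = i \sqrt{538} \cdot 1685 = 1685 i \sqrt{538}$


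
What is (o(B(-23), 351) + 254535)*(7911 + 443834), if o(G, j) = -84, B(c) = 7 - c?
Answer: 114946966995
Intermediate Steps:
(o(B(-23), 351) + 254535)*(7911 + 443834) = (-84 + 254535)*(7911 + 443834) = 254451*451745 = 114946966995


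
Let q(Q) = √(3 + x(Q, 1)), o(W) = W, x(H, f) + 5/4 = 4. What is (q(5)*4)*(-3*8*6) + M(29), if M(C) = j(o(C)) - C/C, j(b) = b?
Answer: 28 - 288*√23 ≈ -1353.2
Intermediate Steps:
x(H, f) = 11/4 (x(H, f) = -5/4 + 4 = 11/4)
q(Q) = √23/2 (q(Q) = √(3 + 11/4) = √(23/4) = √23/2)
M(C) = -1 + C (M(C) = C - C/C = C - 1*1 = C - 1 = -1 + C)
(q(5)*4)*(-3*8*6) + M(29) = ((√23/2)*4)*(-3*8*6) + (-1 + 29) = (2*√23)*(-24*6) + 28 = (2*√23)*(-144) + 28 = -288*√23 + 28 = 28 - 288*√23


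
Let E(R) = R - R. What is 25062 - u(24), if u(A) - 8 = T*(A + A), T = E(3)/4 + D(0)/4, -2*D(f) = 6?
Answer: 25090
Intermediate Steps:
E(R) = 0
D(f) = -3 (D(f) = -½*6 = -3)
T = -¾ (T = 0/4 - 3/4 = 0*(¼) - 3*¼ = 0 - ¾ = -¾ ≈ -0.75000)
u(A) = 8 - 3*A/2 (u(A) = 8 - 3*(A + A)/4 = 8 - 3*A/2)
25062 - u(24) = 25062 - (8 - 3/2*24) = 25062 - (8 - 36) = 25062 - 1*(-28) = 25062 + 28 = 25090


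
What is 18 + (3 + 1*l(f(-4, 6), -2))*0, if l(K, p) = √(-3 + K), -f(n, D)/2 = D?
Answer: 18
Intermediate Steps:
f(n, D) = -2*D
18 + (3 + 1*l(f(-4, 6), -2))*0 = 18 + (3 + 1*√(-3 - 2*6))*0 = 18 + (3 + 1*√(-3 - 12))*0 = 18 + (3 + 1*√(-15))*0 = 18 + (3 + 1*(I*√15))*0 = 18 + (3 + I*√15)*0 = 18 + 0 = 18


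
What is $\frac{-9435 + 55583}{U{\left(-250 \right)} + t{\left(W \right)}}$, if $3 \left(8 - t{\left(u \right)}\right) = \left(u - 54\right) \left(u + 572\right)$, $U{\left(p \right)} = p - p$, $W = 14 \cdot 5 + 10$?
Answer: $- \frac{34611}{4232} \approx -8.1784$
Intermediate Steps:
$W = 80$ ($W = 70 + 10 = 80$)
$U{\left(p \right)} = 0$
$t{\left(u \right)} = 8 - \frac{\left(-54 + u\right) \left(572 + u\right)}{3}$ ($t{\left(u \right)} = 8 - \frac{\left(u - 54\right) \left(u + 572\right)}{3} = 8 - \frac{\left(-54 + u\right) \left(572 + u\right)}{3}$)
$\frac{-9435 + 55583}{U{\left(-250 \right)} + t{\left(W \right)}} = \frac{-9435 + 55583}{0 - \left(\frac{10528}{3} + \frac{6400}{3}\right)} = \frac{46148}{0 - \frac{16928}{3}} = \frac{46148}{- \frac{16928}{3}} = 46148 \left(- \frac{3}{16928}\right) = - \frac{34611}{4232}$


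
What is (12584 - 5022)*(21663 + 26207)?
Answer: 361992940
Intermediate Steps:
(12584 - 5022)*(21663 + 26207) = 7562*47870 = 361992940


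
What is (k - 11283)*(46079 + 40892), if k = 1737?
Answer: -830225166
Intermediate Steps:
(k - 11283)*(46079 + 40892) = (1737 - 11283)*(46079 + 40892) = -9546*86971 = -830225166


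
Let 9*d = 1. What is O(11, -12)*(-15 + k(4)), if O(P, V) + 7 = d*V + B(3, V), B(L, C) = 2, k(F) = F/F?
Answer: 266/3 ≈ 88.667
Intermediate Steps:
d = ⅑ (d = (⅑)*1 = ⅑ ≈ 0.11111)
k(F) = 1
O(P, V) = -5 + V/9 (O(P, V) = -7 + (V/9 + 2) = -7 + (2 + V/9) = -5 + V/9)
O(11, -12)*(-15 + k(4)) = (-5 + (⅑)*(-12))*(-15 + 1) = (-5 - 4/3)*(-14) = -19/3*(-14) = 266/3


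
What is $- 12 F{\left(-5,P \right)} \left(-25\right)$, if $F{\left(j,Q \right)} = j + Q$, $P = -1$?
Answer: $-1800$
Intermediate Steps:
$F{\left(j,Q \right)} = Q + j$
$- 12 F{\left(-5,P \right)} \left(-25\right) = - 12 \left(-1 - 5\right) \left(-25\right) = \left(-12\right) \left(-6\right) \left(-25\right) = 72 \left(-25\right) = -1800$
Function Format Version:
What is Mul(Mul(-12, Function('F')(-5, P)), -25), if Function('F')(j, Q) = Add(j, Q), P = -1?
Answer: -1800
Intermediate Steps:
Function('F')(j, Q) = Add(Q, j)
Mul(Mul(-12, Function('F')(-5, P)), -25) = Mul(Mul(-12, Add(-1, -5)), -25) = Mul(Mul(-12, -6), -25) = Mul(72, -25) = -1800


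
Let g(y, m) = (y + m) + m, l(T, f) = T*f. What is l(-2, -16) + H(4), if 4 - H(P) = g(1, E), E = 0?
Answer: 35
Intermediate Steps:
g(y, m) = y + 2*m (g(y, m) = (m + y) + m = y + 2*m)
H(P) = 3 (H(P) = 4 - (1 + 2*0) = 4 - (1 + 0) = 4 - 1*1 = 4 - 1 = 3)
l(-2, -16) + H(4) = -2*(-16) + 3 = 32 + 3 = 35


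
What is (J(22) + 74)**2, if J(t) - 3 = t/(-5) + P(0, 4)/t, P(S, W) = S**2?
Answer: 131769/25 ≈ 5270.8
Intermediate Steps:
J(t) = 3 - t/5 (J(t) = 3 + (t/(-5) + 0**2/t) = 3 + (t*(-1/5) + 0/t) = 3 + (-t/5 + 0) = 3 - t/5)
(J(22) + 74)**2 = ((3 - 1/5*22) + 74)**2 = ((3 - 22/5) + 74)**2 = (-7/5 + 74)**2 = (363/5)**2 = 131769/25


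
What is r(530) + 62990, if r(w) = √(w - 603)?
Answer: 62990 + I*√73 ≈ 62990.0 + 8.544*I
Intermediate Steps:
r(w) = √(-603 + w)
r(530) + 62990 = √(-603 + 530) + 62990 = √(-73) + 62990 = I*√73 + 62990 = 62990 + I*√73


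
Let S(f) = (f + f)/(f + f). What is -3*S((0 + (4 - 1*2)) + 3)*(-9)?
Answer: 27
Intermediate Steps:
S(f) = 1 (S(f) = (2*f)/((2*f)) = (2*f)*(1/(2*f)) = 1)
-3*S((0 + (4 - 1*2)) + 3)*(-9) = -3*1*(-9) = -3*(-9) = 27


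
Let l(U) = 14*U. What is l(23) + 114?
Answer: 436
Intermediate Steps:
l(23) + 114 = 14*23 + 114 = 322 + 114 = 436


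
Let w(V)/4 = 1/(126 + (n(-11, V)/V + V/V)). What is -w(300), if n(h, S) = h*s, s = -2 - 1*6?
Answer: -300/9547 ≈ -0.031424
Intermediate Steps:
s = -8 (s = -2 - 6 = -8)
n(h, S) = -8*h (n(h, S) = h*(-8) = -8*h)
w(V) = 4/(127 + 88/V) (w(V) = 4/(126 + ((-8*(-11))/V + V/V)) = 4/(126 + (88/V + 1)) = 4/(126 + (1 + 88/V)) = 4/(127 + 88/V))
-w(300) = -4*300/(88 + 127*300) = -4*300/(88 + 38100) = -4*300/38188 = -1*300/9547 = -300/9547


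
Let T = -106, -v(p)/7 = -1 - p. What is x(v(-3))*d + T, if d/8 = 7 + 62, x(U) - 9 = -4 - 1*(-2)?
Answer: 3758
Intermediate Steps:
v(p) = 7 + 7*p (v(p) = -7*(-1 - p) = 7 + 7*p)
x(U) = 7 (x(U) = 9 + (-4 - 1*(-2)) = 9 + (-4 + 2) = 9 - 2 = 7)
d = 552 (d = 8*(7 + 62) = 8*69 = 552)
x(v(-3))*d + T = 7*552 - 106 = 3864 - 106 = 3758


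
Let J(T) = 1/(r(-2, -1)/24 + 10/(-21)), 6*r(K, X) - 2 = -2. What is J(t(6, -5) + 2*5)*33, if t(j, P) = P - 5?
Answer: -693/10 ≈ -69.300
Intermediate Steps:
r(K, X) = 0 (r(K, X) = ⅓ + (⅙)*(-2) = ⅓ - ⅓ = 0)
t(j, P) = -5 + P
J(T) = -21/10 (J(T) = 1/(0/24 + 10/(-21)) = 1/(0*(1/24) + 10*(-1/21)) = 1/(0 - 10/21) = 1/(-10/21) = -21/10)
J(t(6, -5) + 2*5)*33 = -21/10*33 = -693/10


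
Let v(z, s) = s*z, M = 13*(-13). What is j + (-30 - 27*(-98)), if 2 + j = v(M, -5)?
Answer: 3459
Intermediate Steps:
M = -169
j = 843 (j = -2 - 5*(-169) = -2 + 845 = 843)
j + (-30 - 27*(-98)) = 843 + (-30 - 27*(-98)) = 843 + (-30 + 2646) = 843 + 2616 = 3459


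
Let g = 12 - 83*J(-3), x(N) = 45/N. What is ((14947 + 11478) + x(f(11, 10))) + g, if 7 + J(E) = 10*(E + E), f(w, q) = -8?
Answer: 255939/8 ≈ 31992.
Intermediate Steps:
J(E) = -7 + 20*E (J(E) = -7 + 10*(E + E) = -7 + 10*(2*E) = -7 + 20*E)
g = 5573 (g = 12 - 83*(-7 + 20*(-3)) = 12 - 83*(-7 - 60) = 12 - 83*(-67) = 12 + 5561 = 5573)
((14947 + 11478) + x(f(11, 10))) + g = ((14947 + 11478) + 45/(-8)) + 5573 = (26425 + 45*(-1/8)) + 5573 = (26425 - 45/8) + 5573 = 211355/8 + 5573 = 255939/8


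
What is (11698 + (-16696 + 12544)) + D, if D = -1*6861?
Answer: 685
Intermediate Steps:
D = -6861
(11698 + (-16696 + 12544)) + D = (11698 + (-16696 + 12544)) - 6861 = (11698 - 4152) - 6861 = 7546 - 6861 = 685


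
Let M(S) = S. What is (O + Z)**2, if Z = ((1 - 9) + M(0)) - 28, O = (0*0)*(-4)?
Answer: 1296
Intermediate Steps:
O = 0 (O = 0*(-4) = 0)
Z = -36 (Z = ((1 - 9) + 0) - 28 = (-8 + 0) - 28 = -8 - 28 = -36)
(O + Z)**2 = (0 - 36)**2 = (-36)**2 = 1296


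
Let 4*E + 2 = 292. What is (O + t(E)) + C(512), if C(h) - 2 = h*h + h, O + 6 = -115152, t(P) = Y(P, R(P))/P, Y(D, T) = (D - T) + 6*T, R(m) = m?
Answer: 147506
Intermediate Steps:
E = 145/2 (E = -½ + (¼)*292 = -½ + 73 = 145/2 ≈ 72.500)
Y(D, T) = D + 5*T
t(P) = 6 (t(P) = (P + 5*P)/P = (6*P)/P = 6)
O = -115158 (O = -6 - 115152 = -115158)
C(h) = 2 + h + h² (C(h) = 2 + (h*h + h) = 2 + (h² + h) = 2 + (h + h²) = 2 + h + h²)
(O + t(E)) + C(512) = (-115158 + 6) + (2 + 512 + 512²) = -115152 + (2 + 512 + 262144) = -115152 + 262658 = 147506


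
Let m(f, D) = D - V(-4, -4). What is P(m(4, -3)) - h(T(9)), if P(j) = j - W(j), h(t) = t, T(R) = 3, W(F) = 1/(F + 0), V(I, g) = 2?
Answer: -39/5 ≈ -7.8000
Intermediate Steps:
W(F) = 1/F
m(f, D) = -2 + D (m(f, D) = D - 1*2 = D - 2 = -2 + D)
P(j) = j - 1/j
P(m(4, -3)) - h(T(9)) = ((-2 - 3) - 1/(-2 - 3)) - 1*3 = (-5 - 1/(-5)) - 3 = (-5 - 1*(-⅕)) - 3 = (-5 + ⅕) - 3 = -24/5 - 3 = -39/5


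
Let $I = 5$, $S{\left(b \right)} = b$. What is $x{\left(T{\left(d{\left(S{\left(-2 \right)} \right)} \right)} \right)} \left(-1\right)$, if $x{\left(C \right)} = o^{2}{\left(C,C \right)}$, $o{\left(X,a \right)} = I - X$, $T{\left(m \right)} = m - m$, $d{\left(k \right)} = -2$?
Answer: $-25$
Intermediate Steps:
$T{\left(m \right)} = 0$
$o{\left(X,a \right)} = 5 - X$
$x{\left(C \right)} = \left(5 - C\right)^{2}$
$x{\left(T{\left(d{\left(S{\left(-2 \right)} \right)} \right)} \right)} \left(-1\right) = \left(-5 + 0\right)^{2} \left(-1\right) = \left(-5\right)^{2} \left(-1\right) = 25 \left(-1\right) = -25$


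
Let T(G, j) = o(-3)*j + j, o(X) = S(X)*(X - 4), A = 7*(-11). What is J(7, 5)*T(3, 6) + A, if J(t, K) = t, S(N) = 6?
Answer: -1799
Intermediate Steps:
A = -77
o(X) = -24 + 6*X (o(X) = 6*(X - 4) = 6*(-4 + X) = -24 + 6*X)
T(G, j) = -41*j (T(G, j) = (-24 + 6*(-3))*j + j = (-24 - 18)*j + j = -42*j + j = -41*j)
J(7, 5)*T(3, 6) + A = 7*(-41*6) - 77 = 7*(-246) - 77 = -1722 - 77 = -1799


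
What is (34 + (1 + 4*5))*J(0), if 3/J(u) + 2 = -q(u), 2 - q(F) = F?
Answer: -165/4 ≈ -41.250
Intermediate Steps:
q(F) = 2 - F
J(u) = 3/(-4 + u) (J(u) = 3/(-2 - (2 - u)) = 3/(-2 + (-2 + u)) = 3/(-4 + u))
(34 + (1 + 4*5))*J(0) = (34 + (1 + 4*5))*(3/(-4 + 0)) = (34 + (1 + 20))*(3/(-4)) = (34 + 21)*(3*(-1/4)) = 55*(-3/4) = -165/4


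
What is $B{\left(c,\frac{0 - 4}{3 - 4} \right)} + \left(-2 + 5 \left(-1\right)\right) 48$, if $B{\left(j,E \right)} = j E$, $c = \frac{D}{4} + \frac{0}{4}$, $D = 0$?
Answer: $-336$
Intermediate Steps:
$c = 0$ ($c = \frac{0}{4} + \frac{0}{4} = 0 \cdot \frac{1}{4} + 0 \cdot \frac{1}{4} = 0 + 0 = 0$)
$B{\left(j,E \right)} = E j$
$B{\left(c,\frac{0 - 4}{3 - 4} \right)} + \left(-2 + 5 \left(-1\right)\right) 48 = \frac{0 - 4}{3 - 4} \cdot 0 + \left(-2 + 5 \left(-1\right)\right) 48 = - \frac{4}{-1} \cdot 0 + \left(-2 - 5\right) 48 = \left(-4\right) \left(-1\right) 0 - 336 = 4 \cdot 0 - 336 = 0 - 336 = -336$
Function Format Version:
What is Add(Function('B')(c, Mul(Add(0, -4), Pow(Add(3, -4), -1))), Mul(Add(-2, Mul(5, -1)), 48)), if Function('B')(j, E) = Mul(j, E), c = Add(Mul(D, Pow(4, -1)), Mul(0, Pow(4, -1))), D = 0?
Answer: -336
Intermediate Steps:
c = 0 (c = Add(Mul(0, Pow(4, -1)), Mul(0, Pow(4, -1))) = Add(Mul(0, Rational(1, 4)), Mul(0, Rational(1, 4))) = Add(0, 0) = 0)
Function('B')(j, E) = Mul(E, j)
Add(Function('B')(c, Mul(Add(0, -4), Pow(Add(3, -4), -1))), Mul(Add(-2, Mul(5, -1)), 48)) = Add(Mul(Mul(Add(0, -4), Pow(Add(3, -4), -1)), 0), Mul(Add(-2, Mul(5, -1)), 48)) = Add(Mul(Mul(-4, Pow(-1, -1)), 0), Mul(Add(-2, -5), 48)) = Add(Mul(Mul(-4, -1), 0), Mul(-7, 48)) = Add(Mul(4, 0), -336) = Add(0, -336) = -336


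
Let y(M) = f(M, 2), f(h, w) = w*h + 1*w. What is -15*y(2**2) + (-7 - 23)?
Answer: -180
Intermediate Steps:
f(h, w) = w + h*w (f(h, w) = h*w + w = w + h*w)
y(M) = 2 + 2*M (y(M) = 2*(1 + M) = 2 + 2*M)
-15*y(2**2) + (-7 - 23) = -15*(2 + 2*2**2) + (-7 - 23) = -15*(2 + 2*4) - 30 = -15*(2 + 8) - 30 = -15*10 - 30 = -150 - 30 = -180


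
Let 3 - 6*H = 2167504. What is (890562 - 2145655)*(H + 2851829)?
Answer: -18755448357989/6 ≈ -3.1259e+12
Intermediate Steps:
H = -2167501/6 (H = 1/2 - 1/6*2167504 = 1/2 - 1083752/3 = -2167501/6 ≈ -3.6125e+5)
(890562 - 2145655)*(H + 2851829) = (890562 - 2145655)*(-2167501/6 + 2851829) = -1255093*14943473/6 = -18755448357989/6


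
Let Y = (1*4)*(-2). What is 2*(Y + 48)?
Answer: 80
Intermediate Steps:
Y = -8 (Y = 4*(-2) = -8)
2*(Y + 48) = 2*(-8 + 48) = 2*40 = 80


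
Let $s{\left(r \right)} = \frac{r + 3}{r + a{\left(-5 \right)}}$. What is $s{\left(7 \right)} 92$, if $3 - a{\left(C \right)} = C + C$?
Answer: $46$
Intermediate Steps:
$a{\left(C \right)} = 3 - 2 C$ ($a{\left(C \right)} = 3 - \left(C + C\right) = 3 - 2 C$)
$s{\left(r \right)} = \frac{3 + r}{13 + r}$ ($s{\left(r \right)} = \frac{r + 3}{r + \left(3 - -10\right)} = \frac{3 + r}{r + \left(3 + 10\right)} = \frac{3 + r}{r + 13} = \frac{3 + r}{13 + r}$)
$s{\left(7 \right)} 92 = \frac{3 + 7}{13 + 7} \cdot 92 = \frac{1}{20} \cdot 10 \cdot 92 = \frac{1}{2} \cdot 92 = 46$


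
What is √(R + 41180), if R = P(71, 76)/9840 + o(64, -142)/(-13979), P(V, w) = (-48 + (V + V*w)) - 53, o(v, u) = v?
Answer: √48698374937753778090/34388340 ≈ 202.93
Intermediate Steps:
P(V, w) = -101 + V + V*w (P(V, w) = (-48 + V + V*w) - 53 = -101 + V + V*w)
R = 37190777/68776680 (R = (-101 + 71 + 71*76)/9840 + 64/(-13979) = (-101 + 71 + 5396)*(1/9840) + 64*(-1/13979) = 5366*(1/9840) - 64/13979 = 2683/4920 - 64/13979 = 37190777/68776680 ≈ 0.54075)
√(R + 41180) = √(37190777/68776680 + 41180) = √(2832260873177/68776680) = √48698374937753778090/34388340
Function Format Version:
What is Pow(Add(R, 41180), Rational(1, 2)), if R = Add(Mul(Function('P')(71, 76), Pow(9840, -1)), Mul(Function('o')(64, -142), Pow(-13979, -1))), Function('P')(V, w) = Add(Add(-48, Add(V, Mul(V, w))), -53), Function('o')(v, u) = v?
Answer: Mul(Rational(1, 34388340), Pow(48698374937753778090, Rational(1, 2))) ≈ 202.93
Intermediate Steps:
Function('P')(V, w) = Add(-101, V, Mul(V, w)) (Function('P')(V, w) = Add(Add(-48, V, Mul(V, w)), -53) = Add(-101, V, Mul(V, w)))
R = Rational(37190777, 68776680) (R = Add(Mul(Add(-101, 71, Mul(71, 76)), Pow(9840, -1)), Mul(64, Pow(-13979, -1))) = Add(Mul(Add(-101, 71, 5396), Rational(1, 9840)), Mul(64, Rational(-1, 13979))) = Add(Mul(5366, Rational(1, 9840)), Rational(-64, 13979)) = Add(Rational(2683, 4920), Rational(-64, 13979)) = Rational(37190777, 68776680) ≈ 0.54075)
Pow(Add(R, 41180), Rational(1, 2)) = Pow(Add(Rational(37190777, 68776680), 41180), Rational(1, 2)) = Pow(Rational(2832260873177, 68776680), Rational(1, 2)) = Mul(Rational(1, 34388340), Pow(48698374937753778090, Rational(1, 2)))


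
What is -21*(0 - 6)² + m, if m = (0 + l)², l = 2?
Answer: -752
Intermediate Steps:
m = 4 (m = (0 + 2)² = 2² = 4)
-21*(0 - 6)² + m = -21*(0 - 6)² + 4 = -21*(-6)² + 4 = -21*36 + 4 = -756 + 4 = -752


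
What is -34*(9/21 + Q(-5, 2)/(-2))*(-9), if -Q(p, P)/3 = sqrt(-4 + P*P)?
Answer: 918/7 ≈ 131.14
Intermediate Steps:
Q(p, P) = -3*sqrt(-4 + P**2) (Q(p, P) = -3*sqrt(-4 + P*P) = -3*sqrt(-4 + P**2))
-34*(9/21 + Q(-5, 2)/(-2))*(-9) = -34*(9/21 - 3*sqrt(-4 + 2**2)/(-2))*(-9) = -34*(9*(1/21) - 3*sqrt(-4 + 4)*(-1/2))*(-9) = -34*(3/7 - 3*sqrt(0)*(-1/2))*(-9) = -34*(3/7 - 3*0*(-1/2))*(-9) = -34*(3/7 + 0*(-1/2))*(-9) = -34*(3/7 + 0)*(-9) = -34*3/7*(-9) = -102/7*(-9) = 918/7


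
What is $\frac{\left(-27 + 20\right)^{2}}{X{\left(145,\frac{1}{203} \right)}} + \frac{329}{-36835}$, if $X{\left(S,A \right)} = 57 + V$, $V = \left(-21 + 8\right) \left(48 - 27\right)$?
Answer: $- \frac{1875979}{7956360} \approx -0.23578$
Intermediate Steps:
$V = -273$ ($V = \left(-13\right) 21 = -273$)
$X{\left(S,A \right)} = -216$ ($X{\left(S,A \right)} = 57 - 273 = -216$)
$\frac{\left(-27 + 20\right)^{2}}{X{\left(145,\frac{1}{203} \right)}} + \frac{329}{-36835} = \frac{\left(-27 + 20\right)^{2}}{-216} + \frac{329}{-36835} = \left(-7\right)^{2} \left(- \frac{1}{216}\right) + 329 \left(- \frac{1}{36835}\right) = 49 \left(- \frac{1}{216}\right) - \frac{329}{36835} = - \frac{49}{216} - \frac{329}{36835} = - \frac{1875979}{7956360}$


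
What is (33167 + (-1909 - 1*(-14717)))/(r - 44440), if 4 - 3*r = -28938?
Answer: -137925/104378 ≈ -1.3214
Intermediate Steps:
r = 28942/3 (r = 4/3 - 1/3*(-28938) = 4/3 + 9646 = 28942/3 ≈ 9647.3)
(33167 + (-1909 - 1*(-14717)))/(r - 44440) = (33167 + (-1909 - 1*(-14717)))/(28942/3 - 44440) = (33167 + (-1909 + 14717))/(-104378/3) = (33167 + 12808)*(-3/104378) = 45975*(-3/104378) = -137925/104378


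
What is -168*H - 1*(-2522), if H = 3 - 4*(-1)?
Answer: 1346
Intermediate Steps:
H = 7 (H = 3 + 4 = 7)
-168*H - 1*(-2522) = -168*7 - 1*(-2522) = -1176 + 2522 = 1346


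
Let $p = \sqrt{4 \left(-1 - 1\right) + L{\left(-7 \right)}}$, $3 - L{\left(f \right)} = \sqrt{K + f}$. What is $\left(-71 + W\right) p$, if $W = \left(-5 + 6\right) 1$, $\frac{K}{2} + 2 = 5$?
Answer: $- 70 \sqrt{-5 - i} \approx -15.576 + 157.3 i$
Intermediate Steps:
$K = 6$ ($K = -4 + 2 \cdot 5 = -4 + 10 = 6$)
$L{\left(f \right)} = 3 - \sqrt{6 + f}$
$W = 1$ ($W = 1 \cdot 1 = 1$)
$p = \sqrt{-5 - i}$ ($p = \sqrt{4 \left(-1 - 1\right) + \left(3 - \sqrt{6 - 7}\right)} = \sqrt{4 \left(-2\right) + \left(3 - \sqrt{-1}\right)} = \sqrt{-8 + \left(3 - i\right)} = \sqrt{-5 - i} \approx 0.22251 - 2.2471 i$)
$\left(-71 + W\right) p = \left(-71 + 1\right) \sqrt{-5 - i} = - 70 \sqrt{-5 - i}$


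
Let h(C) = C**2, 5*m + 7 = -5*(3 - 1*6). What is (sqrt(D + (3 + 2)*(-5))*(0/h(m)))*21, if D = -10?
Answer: 0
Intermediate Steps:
m = 8/5 (m = -7/5 + (-5*(3 - 1*6))/5 = -7/5 + (-5*(3 - 6))/5 = -7/5 + (-5*(-3))/5 = -7/5 + (1/5)*15 = -7/5 + 3 = 8/5 ≈ 1.6000)
(sqrt(D + (3 + 2)*(-5))*(0/h(m)))*21 = (sqrt(-10 + (3 + 2)*(-5))*(0/((8/5)**2)))*21 = (sqrt(-10 + 5*(-5))*(0/(64/25)))*21 = (sqrt(-10 - 25)*(0*(25/64)))*21 = (sqrt(-35)*0)*21 = ((I*sqrt(35))*0)*21 = 0*21 = 0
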